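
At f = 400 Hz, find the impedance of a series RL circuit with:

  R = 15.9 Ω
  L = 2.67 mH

Step 1 — Angular frequency: ω = 2π·f = 2π·400 = 2513 rad/s.
Step 2 — Component impedances:
  R: Z = R = 15.9 Ω
  L: Z = jωL = j·2513·0.00267 = 0 + j6.71 Ω
Step 3 — Series combination: Z_total = R + L = 15.9 + j6.71 Ω = 17.26∠22.9° Ω.

Z = 15.9 + j6.71 Ω = 17.26∠22.9° Ω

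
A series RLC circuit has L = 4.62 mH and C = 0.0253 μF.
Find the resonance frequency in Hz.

Step 1 — Resonance condition Im(Z)=0 gives ω₀ = 1/√(LC).
Step 2 — ω₀ = 1/√(0.00462·2.53e-08) = 9.25e+04 rad/s.
Step 3 — f₀ = ω₀/(2π) = 1.472e+04 Hz.

f₀ = 1.472e+04 Hz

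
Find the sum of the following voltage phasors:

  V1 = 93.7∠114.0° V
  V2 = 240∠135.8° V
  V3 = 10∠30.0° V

Step 1 — Convert each phasor to rectangular form:
  V1 = 93.7·(cos(114.0°) + j·sin(114.0°)) = -38.11 + j85.6 V
  V2 = 240·(cos(135.8°) + j·sin(135.8°)) = -172.1 + j167.3 V
  V3 = 10·(cos(30.0°) + j·sin(30.0°)) = 8.66 + j5 V
Step 2 — Sum components: V_total = -201.5 + j257.9 V.
Step 3 — Convert to polar: |V_total| = 327.3 V, ∠V_total = 128.0°.

V_total = 327.3∠128.0° V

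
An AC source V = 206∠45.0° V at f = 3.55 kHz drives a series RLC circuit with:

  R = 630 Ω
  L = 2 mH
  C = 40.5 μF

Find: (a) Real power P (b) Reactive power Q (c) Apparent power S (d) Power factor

Step 1 — Angular frequency: ω = 2π·f = 2π·3550 = 2.231e+04 rad/s.
Step 2 — Component impedances:
  R: Z = R = 630 Ω
  L: Z = jωL = j·2.231e+04·0.002 = 0 + j44.61 Ω
  C: Z = 1/(jωC) = -j/(ω·C) = 0 - j1.107 Ω
Step 3 — Series combination: Z_total = R + L + C = 630 + j43.5 Ω = 631.5∠4.0° Ω.
Step 4 — Source phasor: V = 206∠45.0° V = 145.7 + j145.7 V.
Step 5 — Current: I = V / Z = 0.246 + j0.2142 A = 0.3262∠41.0° A.
Step 6 — Complex power: S = V·I* = 67.04 + j4.629 VA.
Step 7 — Real power: P = Re(S) = 67.04 W.
Step 8 — Reactive power: Q = Im(S) = 4.629 VAR.
Step 9 — Apparent power: |S| = 67.2 VA.
Step 10 — Power factor: PF = P/|S| = 0.9976 (lagging).

(a) P = 67.04 W  (b) Q = 4.629 VAR  (c) S = 67.2 VA  (d) PF = 0.9976 (lagging)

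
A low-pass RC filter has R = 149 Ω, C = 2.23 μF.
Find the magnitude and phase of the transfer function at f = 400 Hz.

Step 1 — Angular frequency: ω = 2π·400 = 2513 rad/s.
Step 2 — Transfer function: H(jω) = 1/(1 + jωRC).
Step 3 — Denominator: 1 + jωRC = 1 + j·2513·149·2.23e-06 = 1 + j0.8351.
Step 4 — H = 0.5891 - j0.492.
Step 5 — Magnitude: |H| = 0.7676 (-2.3 dB); phase: φ = -39.9°.

|H| = 0.7676 (-2.3 dB), φ = -39.9°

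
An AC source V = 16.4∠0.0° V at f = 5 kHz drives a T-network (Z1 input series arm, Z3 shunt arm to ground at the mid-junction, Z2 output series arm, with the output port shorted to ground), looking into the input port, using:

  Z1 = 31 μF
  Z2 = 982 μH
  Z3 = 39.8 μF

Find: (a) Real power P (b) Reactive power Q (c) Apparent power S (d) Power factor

Step 1 — Angular frequency: ω = 2π·f = 2π·5000 = 3.142e+04 rad/s.
Step 2 — Component impedances:
  Z1: Z = 1/(jωC) = -j/(ω·C) = 0 - j1.027 Ω
  Z2: Z = jωL = j·3.142e+04·0.000982 = 0 + j30.85 Ω
  Z3: Z = 1/(jωC) = -j/(ω·C) = 0 - j0.7998 Ω
Step 3 — With the output port shorted to ground, the output series arm Z2 runs from the junction to ground; the shunt arm Z3 also runs from the junction to ground. They appear in parallel: Z3 || Z2 = 0 - j0.8211 Ω.
Step 4 — Series with input arm Z1: Z_in = Z1 + (Z3 || Z2) = 0 - j1.848 Ω = 1.848∠-90.0° Ω.
Step 5 — Source phasor: V = 16.4∠0.0° V = 16.4 V.
Step 6 — Current: I = V / Z = 0 + j8.875 A = 8.875∠90.0° A.
Step 7 — Complex power: S = V·I* = 0 - j145.6 VA.
Step 8 — Real power: P = Re(S) = 0 W.
Step 9 — Reactive power: Q = Im(S) = -145.6 VAR.
Step 10 — Apparent power: |S| = 145.6 VA.
Step 11 — Power factor: PF = P/|S| = 0 (leading).

(a) P = 0 W  (b) Q = -145.6 VAR  (c) S = 145.6 VA  (d) PF = 0 (leading)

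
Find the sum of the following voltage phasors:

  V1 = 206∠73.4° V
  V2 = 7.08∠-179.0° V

Step 1 — Convert each phasor to rectangular form:
  V1 = 206·(cos(73.4°) + j·sin(73.4°)) = 58.85 + j197.4 V
  V2 = 7.08·(cos(-179.0°) + j·sin(-179.0°)) = -7.079 - j0.1236 V
Step 2 — Sum components: V_total = 51.77 + j197.3 V.
Step 3 — Convert to polar: |V_total| = 204 V, ∠V_total = 75.3°.

V_total = 204∠75.3° V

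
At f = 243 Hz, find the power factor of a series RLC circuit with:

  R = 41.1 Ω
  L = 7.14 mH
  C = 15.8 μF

Step 1 — Angular frequency: ω = 2π·f = 2π·243 = 1527 rad/s.
Step 2 — Component impedances:
  R: Z = R = 41.1 Ω
  L: Z = jωL = j·1527·0.00714 = 0 + j10.9 Ω
  C: Z = 1/(jωC) = -j/(ω·C) = 0 - j41.45 Ω
Step 3 — Series combination: Z_total = R + L + C = 41.1 - j30.55 Ω = 51.21∠-36.6° Ω.
Step 4 — Power factor: PF = cos(φ) = Re(Z)/|Z| = 41.1/51.21 = 0.8026.
Step 5 — Type: Im(Z) = -30.55 ⇒ leading (phase φ = -36.6°).

PF = 0.8026 (leading, φ = -36.6°)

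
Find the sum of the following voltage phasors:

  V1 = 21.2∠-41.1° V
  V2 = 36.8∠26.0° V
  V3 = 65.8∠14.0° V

Step 1 — Convert each phasor to rectangular form:
  V1 = 21.2·(cos(-41.1°) + j·sin(-41.1°)) = 15.98 - j13.94 V
  V2 = 36.8·(cos(26.0°) + j·sin(26.0°)) = 33.08 + j16.13 V
  V3 = 65.8·(cos(14.0°) + j·sin(14.0°)) = 63.85 + j15.92 V
Step 2 — Sum components: V_total = 112.9 + j18.11 V.
Step 3 — Convert to polar: |V_total| = 114.3 V, ∠V_total = 9.1°.

V_total = 114.3∠9.1° V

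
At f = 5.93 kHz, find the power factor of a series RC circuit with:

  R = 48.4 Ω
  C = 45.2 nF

Step 1 — Angular frequency: ω = 2π·f = 2π·5930 = 3.726e+04 rad/s.
Step 2 — Component impedances:
  R: Z = R = 48.4 Ω
  C: Z = 1/(jωC) = -j/(ω·C) = 0 - j593.8 Ω
Step 3 — Series combination: Z_total = R + C = 48.4 - j593.8 Ω = 595.8∠-85.3° Ω.
Step 4 — Power factor: PF = cos(φ) = Re(Z)/|Z| = 48.4/595.8 = 0.08124.
Step 5 — Type: Im(Z) = -593.8 ⇒ leading (phase φ = -85.3°).

PF = 0.08124 (leading, φ = -85.3°)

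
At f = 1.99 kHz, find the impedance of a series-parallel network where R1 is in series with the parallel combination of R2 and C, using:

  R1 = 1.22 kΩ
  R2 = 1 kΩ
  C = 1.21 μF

Step 1 — Angular frequency: ω = 2π·f = 2π·1990 = 1.25e+04 rad/s.
Step 2 — Component impedances:
  R1: Z = R = 1220 Ω
  R2: Z = R = 1000 Ω
  C: Z = 1/(jωC) = -j/(ω·C) = 0 - j66.1 Ω
Step 3 — Parallel branch: R2 || C = 1/(1/R2 + 1/C) = 4.35 - j65.81 Ω.
Step 4 — Series with R1: Z_total = R1 + (R2 || C) = 1224 - j65.81 Ω = 1226∠-3.1° Ω.

Z = 1224 - j65.81 Ω = 1226∠-3.1° Ω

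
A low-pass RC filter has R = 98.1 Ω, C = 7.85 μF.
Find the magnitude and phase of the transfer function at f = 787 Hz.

Step 1 — Angular frequency: ω = 2π·787 = 4945 rad/s.
Step 2 — Transfer function: H(jω) = 1/(1 + jωRC).
Step 3 — Denominator: 1 + jωRC = 1 + j·4945·98.1·7.85e-06 = 1 + j3.808.
Step 4 — H = 0.06451 - j0.2457.
Step 5 — Magnitude: |H| = 0.254 (-11.9 dB); phase: φ = -75.3°.

|H| = 0.254 (-11.9 dB), φ = -75.3°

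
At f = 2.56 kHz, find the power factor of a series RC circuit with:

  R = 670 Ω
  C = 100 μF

Step 1 — Angular frequency: ω = 2π·f = 2π·2560 = 1.608e+04 rad/s.
Step 2 — Component impedances:
  R: Z = R = 670 Ω
  C: Z = 1/(jωC) = -j/(ω·C) = 0 - j0.6217 Ω
Step 3 — Series combination: Z_total = R + C = 670 - j0.6217 Ω = 670∠-0.1° Ω.
Step 4 — Power factor: PF = cos(φ) = Re(Z)/|Z| = 670/670 = 1.
Step 5 — Type: Im(Z) = -0.6217 ⇒ leading (phase φ = -0.1°).

PF = 1 (leading, φ = -0.1°)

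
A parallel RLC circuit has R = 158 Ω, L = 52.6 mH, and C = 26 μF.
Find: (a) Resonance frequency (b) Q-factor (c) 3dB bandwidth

Step 1 — Resonance: ω₀ = 1/√(LC) = 1/√(0.0526·2.6e-05) = 855.1 rad/s.
Step 2 — f₀ = ω₀/(2π) = 136.1 Hz.
Step 3 — Parallel Q: Q = R/(ω₀L) = 158/(855.1·0.0526) = 3.513.
Step 4 — Bandwidth: Δω = ω₀/Q = 243.4 rad/s; BW = Δω/(2π) = 38.74 Hz.

(a) f₀ = 136.1 Hz  (b) Q = 3.513  (c) BW = 38.74 Hz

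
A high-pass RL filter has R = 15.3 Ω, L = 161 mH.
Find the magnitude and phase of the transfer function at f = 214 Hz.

Step 1 — Angular frequency: ω = 2π·214 = 1345 rad/s.
Step 2 — Transfer function: H(jω) = jωL/(R + jωL).
Step 3 — Numerator jωL = j·216.5; denominator R + jωL = 15.3 + j216.5.
Step 4 — H = 0.995 + j0.07032.
Step 5 — Magnitude: |H| = 0.9975 (-0.0 dB); phase: φ = 4.0°.

|H| = 0.9975 (-0.0 dB), φ = 4.0°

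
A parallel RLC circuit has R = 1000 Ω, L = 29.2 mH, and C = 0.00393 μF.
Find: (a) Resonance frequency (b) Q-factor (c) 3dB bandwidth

Step 1 — Resonance: ω₀ = 1/√(LC) = 1/√(0.0292·3.93e-09) = 9.335e+04 rad/s.
Step 2 — f₀ = ω₀/(2π) = 1.486e+04 Hz.
Step 3 — Parallel Q: Q = R/(ω₀L) = 1000/(9.335e+04·0.0292) = 0.3669.
Step 4 — Bandwidth: Δω = ω₀/Q = 2.545e+05 rad/s; BW = Δω/(2π) = 4.05e+04 Hz.

(a) f₀ = 1.486e+04 Hz  (b) Q = 0.3669  (c) BW = 4.05e+04 Hz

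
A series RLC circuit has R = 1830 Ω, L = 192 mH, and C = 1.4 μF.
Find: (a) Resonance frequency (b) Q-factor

Step 1 — Resonance condition Im(Z)=0 gives ω₀ = 1/√(LC).
Step 2 — ω₀ = 1/√(0.192·1.4e-06) = 1929 rad/s.
Step 3 — f₀ = ω₀/(2π) = 307 Hz.
Step 4 — Series Q: Q = ω₀L/R = 1929·0.192/1830 = 0.2024.

(a) f₀ = 307 Hz  (b) Q = 0.2024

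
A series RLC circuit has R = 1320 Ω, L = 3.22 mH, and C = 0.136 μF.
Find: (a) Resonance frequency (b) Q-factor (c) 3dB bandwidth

Step 1 — Resonance: ω₀ = 1/√(LC) = 1/√(0.00322·1.36e-07) = 4.779e+04 rad/s.
Step 2 — f₀ = ω₀/(2π) = 7605 Hz.
Step 3 — Series Q: Q = ω₀L/R = 4.779e+04·0.00322/1320 = 0.1166.
Step 4 — Bandwidth: Δω = ω₀/Q = 4.099e+05 rad/s; BW = Δω/(2π) = 6.524e+04 Hz.

(a) f₀ = 7605 Hz  (b) Q = 0.1166  (c) BW = 6.524e+04 Hz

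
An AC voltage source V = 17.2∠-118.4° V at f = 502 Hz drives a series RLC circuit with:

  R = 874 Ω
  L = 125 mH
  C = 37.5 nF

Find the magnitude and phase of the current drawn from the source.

Step 1 — Angular frequency: ω = 2π·f = 2π·502 = 3154 rad/s.
Step 2 — Component impedances:
  R: Z = R = 874 Ω
  L: Z = jωL = j·3154·0.125 = 0 + j394.3 Ω
  C: Z = 1/(jωC) = -j/(ω·C) = 0 - j8454 Ω
Step 3 — Series combination: Z_total = R + L + C = 874 - j8060 Ω = 8107∠-83.8° Ω.
Step 4 — Source phasor: V = 17.2∠-118.4° V = -8.181 - j15.13 V.
Step 5 — Ohm's law: I = V / Z_total = (-8.181 - j15.13) / (874 - j8060) = 0.001747 - j0.001204 A.
Step 6 — Convert to polar: |I| = 0.002122 A, ∠I = -34.6°.

I = 0.002122∠-34.6° A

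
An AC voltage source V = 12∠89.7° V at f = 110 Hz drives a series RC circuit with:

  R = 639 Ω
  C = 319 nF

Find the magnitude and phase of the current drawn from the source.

Step 1 — Angular frequency: ω = 2π·f = 2π·110 = 691.2 rad/s.
Step 2 — Component impedances:
  R: Z = R = 639 Ω
  C: Z = 1/(jωC) = -j/(ω·C) = 0 - j4536 Ω
Step 3 — Series combination: Z_total = R + C = 639 - j4536 Ω = 4580∠-82.0° Ω.
Step 4 — Source phasor: V = 12∠89.7° V = 0.06283 + j12 V.
Step 5 — Ohm's law: I = V / Z_total = (0.06283 + j12) / (639 - j4536) = -0.002592 + j0.0003791 A.
Step 6 — Convert to polar: |I| = 0.00262 A, ∠I = 171.7°.

I = 0.00262∠171.7° A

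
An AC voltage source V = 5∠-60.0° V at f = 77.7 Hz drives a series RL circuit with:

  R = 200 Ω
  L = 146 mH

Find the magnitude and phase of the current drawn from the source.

Step 1 — Angular frequency: ω = 2π·f = 2π·77.7 = 488.2 rad/s.
Step 2 — Component impedances:
  R: Z = R = 200 Ω
  L: Z = jωL = j·488.2·0.146 = 0 + j71.28 Ω
Step 3 — Series combination: Z_total = R + L = 200 + j71.28 Ω = 212.3∠19.6° Ω.
Step 4 — Source phasor: V = 5∠-60.0° V = 2.5 - j4.33 V.
Step 5 — Ohm's law: I = V / Z_total = (2.5 - j4.33) / (200 + j71.28) = 0.004245 - j0.02316 A.
Step 6 — Convert to polar: |I| = 0.02355 A, ∠I = -79.6°.

I = 0.02355∠-79.6° A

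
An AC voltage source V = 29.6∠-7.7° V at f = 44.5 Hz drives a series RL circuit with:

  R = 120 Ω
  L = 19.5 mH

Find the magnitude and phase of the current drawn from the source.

Step 1 — Angular frequency: ω = 2π·f = 2π·44.5 = 279.6 rad/s.
Step 2 — Component impedances:
  R: Z = R = 120 Ω
  L: Z = jωL = j·279.6·0.0195 = 0 + j5.452 Ω
Step 3 — Series combination: Z_total = R + L = 120 + j5.452 Ω = 120.1∠2.6° Ω.
Step 4 — Source phasor: V = 29.6∠-7.7° V = 29.33 - j3.966 V.
Step 5 — Ohm's law: I = V / Z_total = (29.33 - j3.966) / (120 + j5.452) = 0.2424 - j0.04407 A.
Step 6 — Convert to polar: |I| = 0.2464 A, ∠I = -10.3°.

I = 0.2464∠-10.3° A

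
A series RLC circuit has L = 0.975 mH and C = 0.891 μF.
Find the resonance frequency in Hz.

Step 1 — Resonance condition Im(Z)=0 gives ω₀ = 1/√(LC).
Step 2 — ω₀ = 1/√(0.000975·8.91e-07) = 3.393e+04 rad/s.
Step 3 — f₀ = ω₀/(2π) = 5400 Hz.

f₀ = 5400 Hz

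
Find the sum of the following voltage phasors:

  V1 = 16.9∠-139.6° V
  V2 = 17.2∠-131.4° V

Step 1 — Convert each phasor to rectangular form:
  V1 = 16.9·(cos(-139.6°) + j·sin(-139.6°)) = -12.87 - j10.95 V
  V2 = 17.2·(cos(-131.4°) + j·sin(-131.4°)) = -11.37 - j12.9 V
Step 2 — Sum components: V_total = -24.24 - j23.86 V.
Step 3 — Convert to polar: |V_total| = 34.01 V, ∠V_total = -135.5°.

V_total = 34.01∠-135.5° V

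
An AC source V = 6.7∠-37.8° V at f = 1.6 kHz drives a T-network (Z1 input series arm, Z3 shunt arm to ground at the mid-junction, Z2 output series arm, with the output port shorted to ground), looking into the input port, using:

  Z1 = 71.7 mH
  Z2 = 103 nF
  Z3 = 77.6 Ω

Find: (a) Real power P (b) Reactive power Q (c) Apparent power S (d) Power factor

Step 1 — Angular frequency: ω = 2π·f = 2π·1600 = 1.005e+04 rad/s.
Step 2 — Component impedances:
  Z1: Z = jωL = j·1.005e+04·0.0717 = 0 + j720.8 Ω
  Z2: Z = 1/(jωC) = -j/(ω·C) = 0 - j965.7 Ω
  Z3: Z = R = 77.6 Ω
Step 3 — With the output port shorted to ground, the output series arm Z2 runs from the junction to ground; the shunt arm Z3 also runs from the junction to ground. They appear in parallel: Z3 || Z2 = 77.1 - j6.195 Ω.
Step 4 — Series with input arm Z1: Z_in = Z1 + (Z3 || Z2) = 77.1 + j714.6 Ω = 718.8∠83.8° Ω.
Step 5 — Source phasor: V = 6.7∠-37.8° V = 5.294 - j4.106 V.
Step 6 — Current: I = V / Z = -0.00489 - j0.007936 A = 0.009322∠-121.6° A.
Step 7 — Complex power: S = V·I* = 0.0067 + j0.06209 VA.
Step 8 — Real power: P = Re(S) = 0.0067 W.
Step 9 — Reactive power: Q = Im(S) = 0.06209 VAR.
Step 10 — Apparent power: |S| = 0.06245 VA.
Step 11 — Power factor: PF = P/|S| = 0.1073 (lagging).

(a) P = 0.0067 W  (b) Q = 0.06209 VAR  (c) S = 0.06245 VA  (d) PF = 0.1073 (lagging)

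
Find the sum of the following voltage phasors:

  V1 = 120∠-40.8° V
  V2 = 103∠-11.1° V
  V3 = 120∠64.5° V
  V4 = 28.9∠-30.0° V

Step 1 — Convert each phasor to rectangular form:
  V1 = 120·(cos(-40.8°) + j·sin(-40.8°)) = 90.84 - j78.41 V
  V2 = 103·(cos(-11.1°) + j·sin(-11.1°)) = 101.1 - j19.83 V
  V3 = 120·(cos(64.5°) + j·sin(64.5°)) = 51.66 + j108.3 V
  V4 = 28.9·(cos(-30.0°) + j·sin(-30.0°)) = 25.03 - j14.45 V
Step 2 — Sum components: V_total = 268.6 - j4.38 V.
Step 3 — Convert to polar: |V_total| = 268.6 V, ∠V_total = -0.9°.

V_total = 268.6∠-0.9° V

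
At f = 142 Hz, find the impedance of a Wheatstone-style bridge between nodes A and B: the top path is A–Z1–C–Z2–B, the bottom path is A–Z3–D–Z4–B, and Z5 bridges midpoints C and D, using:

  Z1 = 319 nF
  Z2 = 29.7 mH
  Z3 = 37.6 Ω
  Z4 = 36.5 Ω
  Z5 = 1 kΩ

Step 1 — Angular frequency: ω = 2π·f = 2π·142 = 892.2 rad/s.
Step 2 — Component impedances:
  Z1: Z = 1/(jωC) = -j/(ω·C) = 0 - j3514 Ω
  Z2: Z = jωL = j·892.2·0.0297 = 0 + j26.5 Ω
  Z3: Z = R = 37.6 Ω
  Z4: Z = R = 36.5 Ω
  Z5: Z = R = 1000 Ω
Step 3 — Bridge requires nodal analysis (the Z5 bridge couples midpoints C and D, so the two paths cannot be reduced to a simple series/parallel combination). Setting node B to ground and injecting 1 A at node A, the 3-node admittance system at A, C, D solves to V_A = Z_AB = 72.75 - j1.484 Ω = 72.76∠-1.2° Ω.

Z = 72.75 - j1.484 Ω = 72.76∠-1.2° Ω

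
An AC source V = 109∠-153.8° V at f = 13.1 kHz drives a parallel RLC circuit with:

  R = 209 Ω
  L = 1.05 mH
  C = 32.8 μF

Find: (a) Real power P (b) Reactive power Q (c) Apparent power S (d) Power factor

Step 1 — Angular frequency: ω = 2π·f = 2π·1.31e+04 = 8.231e+04 rad/s.
Step 2 — Component impedances:
  R: Z = R = 209 Ω
  L: Z = jωL = j·8.231e+04·0.00105 = 0 + j86.43 Ω
  C: Z = 1/(jωC) = -j/(ω·C) = 0 - j0.3704 Ω
Step 3 — Parallel combination: 1/Z_total = 1/R + 1/L + 1/C; Z_total = 0.0006621 - j0.372 Ω = 0.372∠-89.9° Ω.
Step 4 — Source phasor: V = 109∠-153.8° V = -97.8 - j48.12 V.
Step 5 — Current: I = V / Z = 128.9 - j263.1 A = 293∠-63.9° A.
Step 6 — Complex power: S = V·I* = 56.85 - j3.194e+04 VA.
Step 7 — Real power: P = Re(S) = 56.85 W.
Step 8 — Reactive power: Q = Im(S) = -3.194e+04 VAR.
Step 9 — Apparent power: |S| = 3.194e+04 VA.
Step 10 — Power factor: PF = P/|S| = 0.00178 (leading).

(a) P = 56.85 W  (b) Q = -3.194e+04 VAR  (c) S = 3.194e+04 VA  (d) PF = 0.00178 (leading)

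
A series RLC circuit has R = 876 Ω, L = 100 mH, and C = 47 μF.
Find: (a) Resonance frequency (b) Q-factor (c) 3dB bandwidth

Step 1 — Resonance condition Im(Z)=0 gives ω₀ = 1/√(LC).
Step 2 — ω₀ = 1/√(0.1·4.7e-05) = 461.3 rad/s.
Step 3 — f₀ = ω₀/(2π) = 73.41 Hz.
Step 4 — Series Q: Q = ω₀L/R = 461.3·0.1/876 = 0.05266.
Step 5 — 3dB bandwidth: Δω = ω₀/Q = 8760 rad/s; BW = Δω/(2π) = 1394 Hz.

(a) f₀ = 73.41 Hz  (b) Q = 0.05266  (c) BW = 1394 Hz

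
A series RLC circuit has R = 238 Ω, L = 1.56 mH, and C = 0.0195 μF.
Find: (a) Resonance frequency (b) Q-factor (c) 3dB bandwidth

Step 1 — Resonance condition Im(Z)=0 gives ω₀ = 1/√(LC).
Step 2 — ω₀ = 1/√(0.00156·1.95e-08) = 1.813e+05 rad/s.
Step 3 — f₀ = ω₀/(2π) = 2.886e+04 Hz.
Step 4 — Series Q: Q = ω₀L/R = 1.813e+05·0.00156/238 = 1.188.
Step 5 — 3dB bandwidth: Δω = ω₀/Q = 1.526e+05 rad/s; BW = Δω/(2π) = 2.428e+04 Hz.

(a) f₀ = 2.886e+04 Hz  (b) Q = 1.188  (c) BW = 2.428e+04 Hz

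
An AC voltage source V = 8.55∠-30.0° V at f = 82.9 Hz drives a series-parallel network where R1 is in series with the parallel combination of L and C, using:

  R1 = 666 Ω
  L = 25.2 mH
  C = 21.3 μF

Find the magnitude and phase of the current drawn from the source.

Step 1 — Angular frequency: ω = 2π·f = 2π·82.9 = 520.9 rad/s.
Step 2 — Component impedances:
  R1: Z = R = 666 Ω
  L: Z = jωL = j·520.9·0.0252 = 0 + j13.13 Ω
  C: Z = 1/(jωC) = -j/(ω·C) = 0 - j90.13 Ω
Step 3 — Parallel branch: L || C = 1/(1/L + 1/C) = 0 + j15.36 Ω.
Step 4 — Series with R1: Z_total = R1 + (L || C) = 666 + j15.36 Ω = 666.2∠1.3° Ω.
Step 5 — Source phasor: V = 8.55∠-30.0° V = 7.405 - j4.275 V.
Step 6 — Ohm's law: I = V / Z_total = (7.405 - j4.275) / (666 + j15.36) = 0.01096 - j0.006672 A.
Step 7 — Convert to polar: |I| = 0.01283 A, ∠I = -31.3°.

I = 0.01283∠-31.3° A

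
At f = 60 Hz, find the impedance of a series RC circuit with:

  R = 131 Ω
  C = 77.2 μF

Step 1 — Angular frequency: ω = 2π·f = 2π·60 = 377 rad/s.
Step 2 — Component impedances:
  R: Z = R = 131 Ω
  C: Z = 1/(jωC) = -j/(ω·C) = 0 - j34.36 Ω
Step 3 — Series combination: Z_total = R + C = 131 - j34.36 Ω = 135.4∠-14.7° Ω.

Z = 131 - j34.36 Ω = 135.4∠-14.7° Ω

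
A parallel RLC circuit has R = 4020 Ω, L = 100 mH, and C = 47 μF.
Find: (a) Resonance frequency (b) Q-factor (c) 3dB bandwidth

Step 1 — Resonance: ω₀ = 1/√(LC) = 1/√(0.1·4.7e-05) = 461.3 rad/s.
Step 2 — f₀ = ω₀/(2π) = 73.41 Hz.
Step 3 — Parallel Q: Q = R/(ω₀L) = 4020/(461.3·0.1) = 87.15.
Step 4 — Bandwidth: Δω = ω₀/Q = 5.293 rad/s; BW = Δω/(2π) = 0.8424 Hz.

(a) f₀ = 73.41 Hz  (b) Q = 87.15  (c) BW = 0.8424 Hz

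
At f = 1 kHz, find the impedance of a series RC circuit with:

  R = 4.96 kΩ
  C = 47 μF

Step 1 — Angular frequency: ω = 2π·f = 2π·1000 = 6283 rad/s.
Step 2 — Component impedances:
  R: Z = R = 4960 Ω
  C: Z = 1/(jωC) = -j/(ω·C) = 0 - j3.386 Ω
Step 3 — Series combination: Z_total = R + C = 4960 - j3.386 Ω = 4960∠-0.0° Ω.

Z = 4960 - j3.386 Ω = 4960∠-0.0° Ω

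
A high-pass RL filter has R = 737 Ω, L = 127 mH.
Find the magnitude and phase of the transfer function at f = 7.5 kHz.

Step 1 — Angular frequency: ω = 2π·7500 = 4.712e+04 rad/s.
Step 2 — Transfer function: H(jω) = jωL/(R + jωL).
Step 3 — Numerator jωL = j·5985; denominator R + jωL = 737 + j5985.
Step 4 — H = 0.9851 + j0.1213.
Step 5 — Magnitude: |H| = 0.9925 (-0.1 dB); phase: φ = 7.0°.

|H| = 0.9925 (-0.1 dB), φ = 7.0°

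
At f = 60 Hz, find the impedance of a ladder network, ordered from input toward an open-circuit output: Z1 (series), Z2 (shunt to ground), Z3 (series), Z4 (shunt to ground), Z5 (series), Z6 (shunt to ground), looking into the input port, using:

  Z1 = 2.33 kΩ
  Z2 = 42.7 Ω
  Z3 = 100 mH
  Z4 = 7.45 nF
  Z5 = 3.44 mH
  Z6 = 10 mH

Step 1 — Angular frequency: ω = 2π·f = 2π·60 = 377 rad/s.
Step 2 — Component impedances:
  Z1: Z = R = 2330 Ω
  Z2: Z = R = 42.7 Ω
  Z3: Z = jωL = j·377·0.1 = 0 + j37.7 Ω
  Z4: Z = 1/(jωC) = -j/(ω·C) = 0 - j3.561e+05 Ω
  Z5: Z = jωL = j·377·0.00344 = 0 + j1.297 Ω
  Z6: Z = jωL = j·377·0.01 = 0 + j3.77 Ω
Step 3 — Ladder network (open output): work backward from the far end, alternating series and parallel combinations. Z_in = 2351 + j21.35 Ω = 2351∠0.5° Ω.

Z = 2351 + j21.35 Ω = 2351∠0.5° Ω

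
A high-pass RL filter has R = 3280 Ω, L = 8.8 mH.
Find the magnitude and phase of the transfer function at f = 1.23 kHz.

Step 1 — Angular frequency: ω = 2π·1230 = 7728 rad/s.
Step 2 — Transfer function: H(jω) = jωL/(R + jωL).
Step 3 — Numerator jωL = j·68.01; denominator R + jωL = 3280 + j68.01.
Step 4 — H = 0.0004297 + j0.02073.
Step 5 — Magnitude: |H| = 0.02073 (-33.7 dB); phase: φ = 88.8°.

|H| = 0.02073 (-33.7 dB), φ = 88.8°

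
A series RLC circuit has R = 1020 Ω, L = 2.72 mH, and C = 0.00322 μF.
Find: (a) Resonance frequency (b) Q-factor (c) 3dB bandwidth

Step 1 — Resonance condition Im(Z)=0 gives ω₀ = 1/√(LC).
Step 2 — ω₀ = 1/√(0.00272·3.22e-09) = 3.379e+05 rad/s.
Step 3 — f₀ = ω₀/(2π) = 5.378e+04 Hz.
Step 4 — Series Q: Q = ω₀L/R = 3.379e+05·0.00272/1020 = 0.9011.
Step 5 — 3dB bandwidth: Δω = ω₀/Q = 3.75e+05 rad/s; BW = Δω/(2π) = 5.968e+04 Hz.

(a) f₀ = 5.378e+04 Hz  (b) Q = 0.9011  (c) BW = 5.968e+04 Hz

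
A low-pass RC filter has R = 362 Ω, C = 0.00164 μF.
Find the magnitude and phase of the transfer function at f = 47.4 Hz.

Step 1 — Angular frequency: ω = 2π·47.4 = 297.8 rad/s.
Step 2 — Transfer function: H(jω) = 1/(1 + jωRC).
Step 3 — Denominator: 1 + jωRC = 1 + j·297.8·362·1.64e-09 = 1 + j0.0001768.
Step 4 — H = 1 - j0.0001768.
Step 5 — Magnitude: |H| = 1 (-0.0 dB); phase: φ = -0.0°.

|H| = 1 (-0.0 dB), φ = -0.0°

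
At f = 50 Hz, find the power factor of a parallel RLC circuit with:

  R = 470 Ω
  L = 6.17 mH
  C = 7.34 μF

Step 1 — Angular frequency: ω = 2π·f = 2π·50 = 314.2 rad/s.
Step 2 — Component impedances:
  R: Z = R = 470 Ω
  L: Z = jωL = j·314.2·0.00617 = 0 + j1.938 Ω
  C: Z = 1/(jωC) = -j/(ω·C) = 0 - j433.7 Ω
Step 3 — Parallel combination: 1/Z_total = 1/R + 1/L + 1/C; Z_total = 0.008066 + j1.947 Ω = 1.947∠89.8° Ω.
Step 4 — Power factor: PF = cos(φ) = Re(Z)/|Z| = 0.008066/1.947 = 0.004143.
Step 5 — Type: Im(Z) = 1.947 ⇒ lagging (phase φ = 89.8°).

PF = 0.004143 (lagging, φ = 89.8°)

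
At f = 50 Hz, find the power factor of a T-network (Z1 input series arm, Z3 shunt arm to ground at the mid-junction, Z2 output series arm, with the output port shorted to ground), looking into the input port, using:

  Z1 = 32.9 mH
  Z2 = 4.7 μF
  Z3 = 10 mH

Step 1 — Angular frequency: ω = 2π·f = 2π·50 = 314.2 rad/s.
Step 2 — Component impedances:
  Z1: Z = jωL = j·314.2·0.0329 = 0 + j10.34 Ω
  Z2: Z = 1/(jωC) = -j/(ω·C) = 0 - j677.3 Ω
  Z3: Z = jωL = j·314.2·0.01 = 0 + j3.142 Ω
Step 3 — With the output port shorted to ground, the output series arm Z2 runs from the junction to ground; the shunt arm Z3 also runs from the junction to ground. They appear in parallel: Z3 || Z2 = 0 + j3.156 Ω.
Step 4 — Series with input arm Z1: Z_in = Z1 + (Z3 || Z2) = 0 + j13.49 Ω = 13.49∠90.0° Ω.
Step 5 — Power factor: PF = cos(φ) = Re(Z)/|Z| = 0/13.49 = 0.
Step 6 — Type: Im(Z) = 13.49 ⇒ lagging (phase φ = 90.0°).

PF = 0 (lagging, φ = 90.0°)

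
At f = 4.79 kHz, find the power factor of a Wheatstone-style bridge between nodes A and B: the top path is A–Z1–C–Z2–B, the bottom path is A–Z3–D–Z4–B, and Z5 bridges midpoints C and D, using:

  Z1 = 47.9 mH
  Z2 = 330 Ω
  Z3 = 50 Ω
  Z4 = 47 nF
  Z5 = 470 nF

Step 1 — Angular frequency: ω = 2π·f = 2π·4790 = 3.01e+04 rad/s.
Step 2 — Component impedances:
  Z1: Z = jωL = j·3.01e+04·0.0479 = 0 + j1442 Ω
  Z2: Z = R = 330 Ω
  Z3: Z = R = 50 Ω
  Z4: Z = 1/(jωC) = -j/(ω·C) = 0 - j706.9 Ω
  Z5: Z = 1/(jωC) = -j/(ω·C) = 0 - j70.69 Ω
Step 3 — Bridge requires nodal analysis (the Z5 bridge couples midpoints C and D, so the two paths cannot be reduced to a simple series/parallel combination). Setting node B to ground and injecting 1 A at node A, the 3-node admittance system at A, C, D solves to V_A = Z_AB = 283.3 - j163.9 Ω = 327.3∠-30.0° Ω.
Step 4 — Power factor: PF = cos(φ) = Re(Z)/|Z| = 283.3/327.3 = 0.8656.
Step 5 — Type: Im(Z) = -163.9 ⇒ leading (phase φ = -30.0°).

PF = 0.8656 (leading, φ = -30.0°)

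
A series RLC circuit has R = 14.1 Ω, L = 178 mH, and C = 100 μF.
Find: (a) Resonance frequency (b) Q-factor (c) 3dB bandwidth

Step 1 — Resonance: ω₀ = 1/√(LC) = 1/√(0.178·0.0001) = 237 rad/s.
Step 2 — f₀ = ω₀/(2π) = 37.72 Hz.
Step 3 — Series Q: Q = ω₀L/R = 237·0.178/14.1 = 2.992.
Step 4 — Bandwidth: Δω = ω₀/Q = 79.21 rad/s; BW = Δω/(2π) = 12.61 Hz.

(a) f₀ = 37.72 Hz  (b) Q = 2.992  (c) BW = 12.61 Hz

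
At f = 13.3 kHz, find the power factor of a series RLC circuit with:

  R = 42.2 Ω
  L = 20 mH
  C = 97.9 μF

Step 1 — Angular frequency: ω = 2π·f = 2π·1.33e+04 = 8.357e+04 rad/s.
Step 2 — Component impedances:
  R: Z = R = 42.2 Ω
  L: Z = jωL = j·8.357e+04·0.02 = 0 + j1671 Ω
  C: Z = 1/(jωC) = -j/(ω·C) = 0 - j0.1222 Ω
Step 3 — Series combination: Z_total = R + L + C = 42.2 + j1671 Ω = 1672∠88.6° Ω.
Step 4 — Power factor: PF = cos(φ) = Re(Z)/|Z| = 42.2/1672 = 0.02524.
Step 5 — Type: Im(Z) = 1671 ⇒ lagging (phase φ = 88.6°).

PF = 0.02524 (lagging, φ = 88.6°)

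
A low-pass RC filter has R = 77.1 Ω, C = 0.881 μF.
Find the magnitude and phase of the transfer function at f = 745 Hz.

Step 1 — Angular frequency: ω = 2π·745 = 4681 rad/s.
Step 2 — Transfer function: H(jω) = 1/(1 + jωRC).
Step 3 — Denominator: 1 + jωRC = 1 + j·4681·77.1·8.81e-07 = 1 + j0.318.
Step 4 — H = 0.9082 - j0.2888.
Step 5 — Magnitude: |H| = 0.953 (-0.4 dB); phase: φ = -17.6°.

|H| = 0.953 (-0.4 dB), φ = -17.6°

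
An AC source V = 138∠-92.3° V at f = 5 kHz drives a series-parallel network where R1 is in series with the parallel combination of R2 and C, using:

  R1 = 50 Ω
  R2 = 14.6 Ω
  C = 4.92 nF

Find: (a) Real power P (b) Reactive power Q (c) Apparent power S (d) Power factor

Step 1 — Angular frequency: ω = 2π·f = 2π·5000 = 3.142e+04 rad/s.
Step 2 — Component impedances:
  R1: Z = R = 50 Ω
  R2: Z = R = 14.6 Ω
  C: Z = 1/(jωC) = -j/(ω·C) = 0 - j6470 Ω
Step 3 — Parallel branch: R2 || C = 1/(1/R2 + 1/C) = 14.6 - j0.03295 Ω.
Step 4 — Series with R1: Z_total = R1 + (R2 || C) = 64.6 - j0.03295 Ω = 64.6∠-0.0° Ω.
Step 5 — Source phasor: V = 138∠-92.3° V = -5.538 - j137.9 V.
Step 6 — Current: I = V / Z = -0.08464 - j2.135 A = 2.136∠-92.3° A.
Step 7 — Complex power: S = V·I* = 294.8 - j0.1504 VA.
Step 8 — Real power: P = Re(S) = 294.8 W.
Step 9 — Reactive power: Q = Im(S) = -0.1504 VAR.
Step 10 — Apparent power: |S| = 294.8 VA.
Step 11 — Power factor: PF = P/|S| = 1 (leading).

(a) P = 294.8 W  (b) Q = -0.1504 VAR  (c) S = 294.8 VA  (d) PF = 1 (leading)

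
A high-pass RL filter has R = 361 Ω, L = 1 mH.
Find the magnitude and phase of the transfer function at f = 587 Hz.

Step 1 — Angular frequency: ω = 2π·587 = 3688 rad/s.
Step 2 — Transfer function: H(jω) = jωL/(R + jωL).
Step 3 — Numerator jωL = j·3.688; denominator R + jωL = 361 + j3.688.
Step 4 — H = 0.0001044 + j0.01022.
Step 5 — Magnitude: |H| = 0.01022 (-39.8 dB); phase: φ = 89.4°.

|H| = 0.01022 (-39.8 dB), φ = 89.4°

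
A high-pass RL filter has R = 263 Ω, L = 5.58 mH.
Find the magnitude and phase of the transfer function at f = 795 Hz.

Step 1 — Angular frequency: ω = 2π·795 = 4995 rad/s.
Step 2 — Transfer function: H(jω) = jωL/(R + jωL).
Step 3 — Numerator jωL = j·27.87; denominator R + jωL = 263 + j27.87.
Step 4 — H = 0.01111 + j0.1048.
Step 5 — Magnitude: |H| = 0.1054 (-19.5 dB); phase: φ = 84.0°.

|H| = 0.1054 (-19.5 dB), φ = 84.0°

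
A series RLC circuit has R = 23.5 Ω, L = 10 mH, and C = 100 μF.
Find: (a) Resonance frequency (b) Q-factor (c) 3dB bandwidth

Step 1 — Resonance: ω₀ = 1/√(LC) = 1/√(0.01·0.0001) = 1000 rad/s.
Step 2 — f₀ = ω₀/(2π) = 159.2 Hz.
Step 3 — Series Q: Q = ω₀L/R = 1000·0.01/23.5 = 0.4255.
Step 4 — Bandwidth: Δω = ω₀/Q = 2350 rad/s; BW = Δω/(2π) = 374 Hz.

(a) f₀ = 159.2 Hz  (b) Q = 0.4255  (c) BW = 374 Hz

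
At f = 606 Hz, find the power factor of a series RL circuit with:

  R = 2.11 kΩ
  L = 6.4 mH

Step 1 — Angular frequency: ω = 2π·f = 2π·606 = 3808 rad/s.
Step 2 — Component impedances:
  R: Z = R = 2110 Ω
  L: Z = jωL = j·3808·0.0064 = 0 + j24.37 Ω
Step 3 — Series combination: Z_total = R + L = 2110 + j24.37 Ω = 2110∠0.7° Ω.
Step 4 — Power factor: PF = cos(φ) = Re(Z)/|Z| = 2110/2110.14 = 0.9999.
Step 5 — Type: Im(Z) = 24.37 ⇒ lagging (phase φ = 0.7°).

PF = 0.9999 (lagging, φ = 0.7°)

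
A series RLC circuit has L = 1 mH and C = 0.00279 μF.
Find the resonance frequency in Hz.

Step 1 — Resonance condition Im(Z)=0 gives ω₀ = 1/√(LC).
Step 2 — ω₀ = 1/√(0.001·2.79e-09) = 5.987e+05 rad/s.
Step 3 — f₀ = ω₀/(2π) = 9.528e+04 Hz.

f₀ = 9.528e+04 Hz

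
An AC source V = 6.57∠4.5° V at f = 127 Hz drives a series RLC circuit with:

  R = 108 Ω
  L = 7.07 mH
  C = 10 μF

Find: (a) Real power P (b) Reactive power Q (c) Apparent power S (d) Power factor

Step 1 — Angular frequency: ω = 2π·f = 2π·127 = 798 rad/s.
Step 2 — Component impedances:
  R: Z = R = 108 Ω
  L: Z = jωL = j·798·0.00707 = 0 + j5.642 Ω
  C: Z = 1/(jωC) = -j/(ω·C) = 0 - j125.3 Ω
Step 3 — Series combination: Z_total = R + L + C = 108 - j119.7 Ω = 161.2∠-47.9° Ω.
Step 4 — Source phasor: V = 6.57∠4.5° V = 6.55 + j0.5155 V.
Step 5 — Current: I = V / Z = 0.02485 + j0.03231 A = 0.04076∠52.4° A.
Step 6 — Complex power: S = V·I* = 0.1794 - j0.1988 VA.
Step 7 — Real power: P = Re(S) = 0.1794 W.
Step 8 — Reactive power: Q = Im(S) = -0.1988 VAR.
Step 9 — Apparent power: |S| = 0.2678 VA.
Step 10 — Power factor: PF = P/|S| = 0.67 (leading).

(a) P = 0.1794 W  (b) Q = -0.1988 VAR  (c) S = 0.2678 VA  (d) PF = 0.67 (leading)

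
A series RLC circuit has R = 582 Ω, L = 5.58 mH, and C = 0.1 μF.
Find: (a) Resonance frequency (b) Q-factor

Step 1 — Resonance condition Im(Z)=0 gives ω₀ = 1/√(LC).
Step 2 — ω₀ = 1/√(0.00558·1e-07) = 4.233e+04 rad/s.
Step 3 — f₀ = ω₀/(2π) = 6738 Hz.
Step 4 — Series Q: Q = ω₀L/R = 4.233e+04·0.00558/582 = 0.4059.

(a) f₀ = 6738 Hz  (b) Q = 0.4059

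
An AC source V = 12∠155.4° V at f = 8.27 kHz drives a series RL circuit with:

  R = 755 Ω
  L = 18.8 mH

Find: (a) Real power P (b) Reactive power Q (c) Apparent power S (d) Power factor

Step 1 — Angular frequency: ω = 2π·f = 2π·8270 = 5.196e+04 rad/s.
Step 2 — Component impedances:
  R: Z = R = 755 Ω
  L: Z = jωL = j·5.196e+04·0.0188 = 0 + j976.9 Ω
Step 3 — Series combination: Z_total = R + L = 755 + j976.9 Ω = 1235∠52.3° Ω.
Step 4 — Source phasor: V = 12∠155.4° V = -10.91 + j4.995 V.
Step 5 — Current: I = V / Z = -0.002203 + j0.009467 A = 0.009719∠103.1° A.
Step 6 — Complex power: S = V·I* = 0.07132 + j0.09228 VA.
Step 7 — Real power: P = Re(S) = 0.07132 W.
Step 8 — Reactive power: Q = Im(S) = 0.09228 VAR.
Step 9 — Apparent power: |S| = 0.1166 VA.
Step 10 — Power factor: PF = P/|S| = 0.6115 (lagging).

(a) P = 0.07132 W  (b) Q = 0.09228 VAR  (c) S = 0.1166 VA  (d) PF = 0.6115 (lagging)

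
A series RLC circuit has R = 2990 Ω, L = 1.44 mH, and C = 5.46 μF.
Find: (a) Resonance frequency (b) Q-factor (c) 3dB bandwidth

Step 1 — Resonance: ω₀ = 1/√(LC) = 1/√(0.00144·5.46e-06) = 1.128e+04 rad/s.
Step 2 — f₀ = ω₀/(2π) = 1795 Hz.
Step 3 — Series Q: Q = ω₀L/R = 1.128e+04·0.00144/2990 = 0.005431.
Step 4 — Bandwidth: Δω = ω₀/Q = 2.076e+06 rad/s; BW = Δω/(2π) = 3.305e+05 Hz.

(a) f₀ = 1795 Hz  (b) Q = 0.005431  (c) BW = 3.305e+05 Hz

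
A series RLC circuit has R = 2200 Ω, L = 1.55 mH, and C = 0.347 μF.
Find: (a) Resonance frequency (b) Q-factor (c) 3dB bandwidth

Step 1 — Resonance: ω₀ = 1/√(LC) = 1/√(0.00155·3.47e-07) = 4.312e+04 rad/s.
Step 2 — f₀ = ω₀/(2π) = 6863 Hz.
Step 3 — Series Q: Q = ω₀L/R = 4.312e+04·0.00155/2200 = 0.03038.
Step 4 — Bandwidth: Δω = ω₀/Q = 1.419e+06 rad/s; BW = Δω/(2π) = 2.259e+05 Hz.

(a) f₀ = 6863 Hz  (b) Q = 0.03038  (c) BW = 2.259e+05 Hz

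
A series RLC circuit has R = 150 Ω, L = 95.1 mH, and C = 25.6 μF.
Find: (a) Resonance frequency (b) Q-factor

Step 1 — Resonance condition Im(Z)=0 gives ω₀ = 1/√(LC).
Step 2 — ω₀ = 1/√(0.0951·2.56e-05) = 640.9 rad/s.
Step 3 — f₀ = ω₀/(2π) = 102 Hz.
Step 4 — Series Q: Q = ω₀L/R = 640.9·0.0951/150 = 0.4063.

(a) f₀ = 102 Hz  (b) Q = 0.4063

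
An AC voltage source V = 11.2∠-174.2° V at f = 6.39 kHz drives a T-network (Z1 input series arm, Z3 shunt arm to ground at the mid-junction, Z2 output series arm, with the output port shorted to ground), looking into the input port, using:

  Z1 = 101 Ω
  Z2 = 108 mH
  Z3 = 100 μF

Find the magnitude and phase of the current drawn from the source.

Step 1 — Angular frequency: ω = 2π·f = 2π·6390 = 4.015e+04 rad/s.
Step 2 — Component impedances:
  Z1: Z = R = 101 Ω
  Z2: Z = jωL = j·4.015e+04·0.108 = 0 + j4336 Ω
  Z3: Z = 1/(jωC) = -j/(ω·C) = 0 - j0.2491 Ω
Step 3 — With the output port shorted to ground, the output series arm Z2 runs from the junction to ground; the shunt arm Z3 also runs from the junction to ground. They appear in parallel: Z3 || Z2 = 0 - j0.2491 Ω.
Step 4 — Series with input arm Z1: Z_in = Z1 + (Z3 || Z2) = 101 - j0.2491 Ω = 101∠-0.1° Ω.
Step 5 — Source phasor: V = 11.2∠-174.2° V = -11.14 - j1.132 V.
Step 6 — Ohm's law: I = V / Z_total = (-11.14 - j1.132) / (101 - j0.2491) = -0.1103 - j0.01148 A.
Step 7 — Convert to polar: |I| = 0.1109 A, ∠I = -174.1°.

I = 0.1109∠-174.1° A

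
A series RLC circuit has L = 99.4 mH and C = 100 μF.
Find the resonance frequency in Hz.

Step 1 — Resonance condition Im(Z)=0 gives ω₀ = 1/√(LC).
Step 2 — ω₀ = 1/√(0.0994·0.0001) = 317.2 rad/s.
Step 3 — f₀ = ω₀/(2π) = 50.48 Hz.

f₀ = 50.48 Hz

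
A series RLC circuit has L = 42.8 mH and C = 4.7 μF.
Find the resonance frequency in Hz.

Step 1 — Resonance condition Im(Z)=0 gives ω₀ = 1/√(LC).
Step 2 — ω₀ = 1/√(0.0428·4.7e-06) = 2230 rad/s.
Step 3 — f₀ = ω₀/(2π) = 354.9 Hz.

f₀ = 354.9 Hz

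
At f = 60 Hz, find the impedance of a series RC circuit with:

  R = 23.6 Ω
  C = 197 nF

Step 1 — Angular frequency: ω = 2π·f = 2π·60 = 377 rad/s.
Step 2 — Component impedances:
  R: Z = R = 23.6 Ω
  C: Z = 1/(jωC) = -j/(ω·C) = 0 - j1.346e+04 Ω
Step 3 — Series combination: Z_total = R + C = 23.6 - j1.346e+04 Ω = 1.346e+04∠-89.9° Ω.

Z = 23.6 - j1.346e+04 Ω = 1.346e+04∠-89.9° Ω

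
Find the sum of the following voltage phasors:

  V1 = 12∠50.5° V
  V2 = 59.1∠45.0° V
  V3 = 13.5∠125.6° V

Step 1 — Convert each phasor to rectangular form:
  V1 = 12·(cos(50.5°) + j·sin(50.5°)) = 7.633 + j9.259 V
  V2 = 59.1·(cos(45.0°) + j·sin(45.0°)) = 41.79 + j41.79 V
  V3 = 13.5·(cos(125.6°) + j·sin(125.6°)) = -7.859 + j10.98 V
Step 2 — Sum components: V_total = 41.56 + j62.03 V.
Step 3 — Convert to polar: |V_total| = 74.66 V, ∠V_total = 56.2°.

V_total = 74.66∠56.2° V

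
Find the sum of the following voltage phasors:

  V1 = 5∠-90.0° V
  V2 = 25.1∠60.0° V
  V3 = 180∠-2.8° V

Step 1 — Convert each phasor to rectangular form:
  V1 = 5·(cos(-90.0°) + j·sin(-90.0°)) = 0 - j5 V
  V2 = 25.1·(cos(60.0°) + j·sin(60.0°)) = 12.55 + j21.74 V
  V3 = 180·(cos(-2.8°) + j·sin(-2.8°)) = 179.8 - j8.793 V
Step 2 — Sum components: V_total = 192.3 + j7.944 V.
Step 3 — Convert to polar: |V_total| = 192.5 V, ∠V_total = 2.4°.

V_total = 192.5∠2.4° V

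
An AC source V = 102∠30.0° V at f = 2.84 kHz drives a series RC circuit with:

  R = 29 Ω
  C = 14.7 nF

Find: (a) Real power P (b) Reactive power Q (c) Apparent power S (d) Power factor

Step 1 — Angular frequency: ω = 2π·f = 2π·2840 = 1.784e+04 rad/s.
Step 2 — Component impedances:
  R: Z = R = 29 Ω
  C: Z = 1/(jωC) = -j/(ω·C) = 0 - j3812 Ω
Step 3 — Series combination: Z_total = R + C = 29 - j3812 Ω = 3812∠-89.6° Ω.
Step 4 — Source phasor: V = 102∠30.0° V = 88.33 + j51 V.
Step 5 — Current: I = V / Z = -0.0132 + j0.02327 A = 0.02675∠119.6° A.
Step 6 — Complex power: S = V·I* = 0.02076 - j2.729 VA.
Step 7 — Real power: P = Re(S) = 0.02076 W.
Step 8 — Reactive power: Q = Im(S) = -2.729 VAR.
Step 9 — Apparent power: |S| = 2.729 VA.
Step 10 — Power factor: PF = P/|S| = 0.007607 (leading).

(a) P = 0.02076 W  (b) Q = -2.729 VAR  (c) S = 2.729 VA  (d) PF = 0.007607 (leading)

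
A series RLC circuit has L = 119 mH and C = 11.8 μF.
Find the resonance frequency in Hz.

Step 1 — Resonance condition Im(Z)=0 gives ω₀ = 1/√(LC).
Step 2 — ω₀ = 1/√(0.119·1.18e-05) = 843.9 rad/s.
Step 3 — f₀ = ω₀/(2π) = 134.3 Hz.

f₀ = 134.3 Hz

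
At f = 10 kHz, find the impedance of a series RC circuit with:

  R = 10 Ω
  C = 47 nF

Step 1 — Angular frequency: ω = 2π·f = 2π·1e+04 = 6.283e+04 rad/s.
Step 2 — Component impedances:
  R: Z = R = 10 Ω
  C: Z = 1/(jωC) = -j/(ω·C) = 0 - j338.6 Ω
Step 3 — Series combination: Z_total = R + C = 10 - j338.6 Ω = 338.8∠-88.3° Ω.

Z = 10 - j338.6 Ω = 338.8∠-88.3° Ω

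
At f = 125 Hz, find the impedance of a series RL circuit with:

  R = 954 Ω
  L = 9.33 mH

Step 1 — Angular frequency: ω = 2π·f = 2π·125 = 785.4 rad/s.
Step 2 — Component impedances:
  R: Z = R = 954 Ω
  L: Z = jωL = j·785.4·0.00933 = 0 + j7.328 Ω
Step 3 — Series combination: Z_total = R + L = 954 + j7.328 Ω = 954∠0.4° Ω.

Z = 954 + j7.328 Ω = 954∠0.4° Ω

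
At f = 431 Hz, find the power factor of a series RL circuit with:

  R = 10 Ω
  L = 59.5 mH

Step 1 — Angular frequency: ω = 2π·f = 2π·431 = 2708 rad/s.
Step 2 — Component impedances:
  R: Z = R = 10 Ω
  L: Z = jωL = j·2708·0.0595 = 0 + j161.1 Ω
Step 3 — Series combination: Z_total = R + L = 10 + j161.1 Ω = 161.4∠86.4° Ω.
Step 4 — Power factor: PF = cos(φ) = Re(Z)/|Z| = 10/161.44 = 0.06194.
Step 5 — Type: Im(Z) = 161.1 ⇒ lagging (phase φ = 86.4°).

PF = 0.06194 (lagging, φ = 86.4°)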